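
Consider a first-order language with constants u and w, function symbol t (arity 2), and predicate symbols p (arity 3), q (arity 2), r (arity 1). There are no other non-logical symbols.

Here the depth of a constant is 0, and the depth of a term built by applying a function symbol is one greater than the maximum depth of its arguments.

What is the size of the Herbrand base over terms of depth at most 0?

First count ground terms of depth ≤ 0.
Write N_k for the number of ground terms of depth ≤ k. A term of depth ≤ k is either a constant or a function symbol applied to arguments of depth ≤ k−1, so N_k = 2 + N_{k-1}^2.
N_0 = 2
Explicitly: u, w.
So |H| = 2.
For each predicate symbol, the number of ground atoms is |H| raised to its arity; summing:
  p: 2^3 = 8;  q: 2^2 = 4;  r: 2
Total ground atoms: 8 + 4 + 2 = 14.

14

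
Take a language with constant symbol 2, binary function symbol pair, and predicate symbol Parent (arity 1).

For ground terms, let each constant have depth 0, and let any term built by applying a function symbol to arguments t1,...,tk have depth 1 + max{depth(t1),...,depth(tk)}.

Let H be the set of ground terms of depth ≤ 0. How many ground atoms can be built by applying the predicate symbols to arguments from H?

1

First count ground terms of depth ≤ 0.
Write N_k for the number of ground terms of depth ≤ k. A term of depth ≤ k is either a constant or a function symbol applied to arguments of depth ≤ k−1, so N_k = 1 + N_{k-1}^2.
N_0 = 1
So |H| = 1.
For each predicate symbol, the number of ground atoms is |H| raised to its arity; summing:
  Parent: 1
Total ground atoms: 1.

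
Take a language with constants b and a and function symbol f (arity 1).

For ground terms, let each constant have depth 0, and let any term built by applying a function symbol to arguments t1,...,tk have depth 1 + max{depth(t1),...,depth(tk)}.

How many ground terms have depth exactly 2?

2

Let N_k count ground terms of depth at most k. Each non-constant term of depth ≤ k is some function symbol applied to depth-≤(k−1) arguments, giving N_k = 2 + N_{k-1}.
N_0 = 2
N_1 = 2 + 2 = 4
N_2 = 2 + 4 = 6
Terms of depth exactly 2: N_2 − N_1 = 6 − 4 = 2.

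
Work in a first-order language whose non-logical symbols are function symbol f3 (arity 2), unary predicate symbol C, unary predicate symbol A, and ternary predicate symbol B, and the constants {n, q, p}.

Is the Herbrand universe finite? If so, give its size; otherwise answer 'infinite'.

The signature has at least one function symbol (f3, arity 2) and at least one constant (n).
Iterating f3 gives infinitely many distinct ground terms: n, f3(n, n), f3(f3(n, n), f3(n, n)), ...
So the Herbrand universe is infinite.

infinite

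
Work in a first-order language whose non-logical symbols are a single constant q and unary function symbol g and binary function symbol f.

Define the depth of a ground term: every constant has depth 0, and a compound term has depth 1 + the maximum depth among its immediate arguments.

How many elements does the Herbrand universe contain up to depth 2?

Let N_k = |{terms of depth ≤ k}|. Then N_0 = 1 and N_k = 1 + N_{k-1} + N_{k-1}^2 for k ≥ 1 (one summand per function symbol, arity giving the exponent).
N_0 = 1
N_1 = 1 + 1 + 1^2 = 3
N_2 = 1 + 3 + 3^2 = 13

13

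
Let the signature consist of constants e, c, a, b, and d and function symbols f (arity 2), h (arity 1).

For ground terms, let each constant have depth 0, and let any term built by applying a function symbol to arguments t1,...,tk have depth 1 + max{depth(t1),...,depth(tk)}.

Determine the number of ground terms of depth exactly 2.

Let N_k count ground terms of depth at most k. Each non-constant term of depth ≤ k is some function symbol applied to depth-≤(k−1) arguments, giving N_k = 5 + N_{k-1}^2 + N_{k-1}.
N_0 = 5
N_1 = 5 + 5^2 + 5 = 35
N_2 = 5 + 35^2 + 35 = 1265
Terms of depth exactly 2: N_2 − N_1 = 1265 − 35 = 1230.

1230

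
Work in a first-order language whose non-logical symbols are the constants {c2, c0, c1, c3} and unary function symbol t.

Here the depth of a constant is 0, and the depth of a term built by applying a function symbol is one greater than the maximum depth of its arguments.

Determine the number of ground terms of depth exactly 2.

Let N_k = |{terms of depth ≤ k}|. Then N_0 = 4 and N_k = 4 + N_{k-1} for k ≥ 1 (one summand per function symbol, arity giving the exponent).
N_0 = 4
N_1 = 4 + 4 = 8
N_2 = 4 + 8 = 12
Terms of depth exactly 2: N_2 − N_1 = 12 − 8 = 4.

4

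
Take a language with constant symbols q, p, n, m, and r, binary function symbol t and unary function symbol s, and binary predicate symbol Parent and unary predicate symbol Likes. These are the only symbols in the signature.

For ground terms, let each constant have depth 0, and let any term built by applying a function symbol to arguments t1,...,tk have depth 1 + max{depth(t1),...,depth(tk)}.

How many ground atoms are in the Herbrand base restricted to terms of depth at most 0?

First count ground terms of depth ≤ 0.
Count level by level. With function symbols t/2, s/1, the terms of depth ≤ k are the 5 constants together with each function applied to depth-≤(k−1) tuples, so N_k = 5 + N_{k-1}^2 + N_{k-1}.
N_0 = 5
Explicitly: q, p, n, m, r.
So |H| = 5.
For each predicate symbol, the number of ground atoms is |H| raised to its arity; summing:
  Parent: 5^2 = 25;  Likes: 5
Total ground atoms: 25 + 5 = 30.

30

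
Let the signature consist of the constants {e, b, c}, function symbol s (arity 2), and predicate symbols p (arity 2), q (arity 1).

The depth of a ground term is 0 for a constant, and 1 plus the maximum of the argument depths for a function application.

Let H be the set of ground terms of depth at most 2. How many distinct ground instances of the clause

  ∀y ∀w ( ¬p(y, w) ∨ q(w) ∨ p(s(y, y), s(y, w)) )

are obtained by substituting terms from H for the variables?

21609

Ground terms of depth ≤ 2:
  Count level by level. With function symbols s/2, the terms of depth ≤ k are the 3 constants together with each function applied to depth-≤(k−1) tuples, so N_k = 3 + N_{k-1}^2.
  N_0 = 3
  N_1 = 3 + 3^2 = 12
  N_2 = 3 + 12^2 = 147
So there are 147 ground terms available for substitution.
There are 2 variables to instantiate (y, w), each occurring in at least one literal, so different choices give different ground instances.
Number of ground instances = 147^2 = 21609.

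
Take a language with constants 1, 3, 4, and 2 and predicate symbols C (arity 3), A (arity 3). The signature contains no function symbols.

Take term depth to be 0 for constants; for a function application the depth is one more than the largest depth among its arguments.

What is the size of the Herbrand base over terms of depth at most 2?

128

First count ground terms of depth ≤ 2.
With no function symbols every ground term is a constant, so there are exactly 4 ground terms at every depth bound.
N_0 = 4
N_1 = 4
N_2 = 4
Explicitly: 1, 3, 4, 2.
So |H| = 4.
For each predicate symbol, the number of ground atoms is |H| raised to its arity; summing:
  C: 4^3 = 64;  A: 4^3 = 64
Total ground atoms: 64 + 64 = 128.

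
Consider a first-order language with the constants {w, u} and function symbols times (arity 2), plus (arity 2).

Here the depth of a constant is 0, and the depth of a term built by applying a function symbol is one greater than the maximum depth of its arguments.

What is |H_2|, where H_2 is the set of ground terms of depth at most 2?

Let N_k = |{terms of depth ≤ k}|. Then N_0 = 2 and N_k = 2 + N_{k-1}^2 + N_{k-1}^2 for k ≥ 1 (one summand per function symbol, arity giving the exponent).
N_0 = 2
N_1 = 2 + 2^2 + 2^2 = 10
N_2 = 2 + 10^2 + 10^2 = 202

202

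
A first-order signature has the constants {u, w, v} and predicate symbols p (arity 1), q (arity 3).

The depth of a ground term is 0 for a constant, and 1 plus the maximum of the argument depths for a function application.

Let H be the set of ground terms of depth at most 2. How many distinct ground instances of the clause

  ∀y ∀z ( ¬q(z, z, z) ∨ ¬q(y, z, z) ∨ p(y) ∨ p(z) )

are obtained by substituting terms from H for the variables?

Ground terms of depth ≤ 2:
  With no function symbols every ground term is a constant, so there are exactly 3 ground terms at every depth bound.
  N_0 = 3
  N_1 = 3
  N_2 = 3
  Explicitly: u, w, v.
So there are 3 ground terms available for substitution.
The clause has 2 distinct variables (y, z), each appearing in the body. In the free term algebra distinct substitutions yield syntactically distinct ground instances.
Number of ground instances = 3^2 = 9.

9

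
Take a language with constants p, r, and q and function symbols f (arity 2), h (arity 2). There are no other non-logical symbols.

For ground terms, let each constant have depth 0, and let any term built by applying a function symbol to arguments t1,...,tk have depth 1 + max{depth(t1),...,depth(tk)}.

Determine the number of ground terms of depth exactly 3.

1565568

Let N_k = |{terms of depth ≤ k}|. Then N_0 = 3 and N_k = 3 + N_{k-1}^2 + N_{k-1}^2 for k ≥ 1 (one summand per function symbol, arity giving the exponent).
N_0 = 3
N_1 = 3 + 3^2 + 3^2 = 21
N_2 = 3 + 21^2 + 21^2 = 885
N_3 = 3 + 885^2 + 885^2 = 1566453
Terms of depth exactly 3: N_3 − N_2 = 1566453 − 885 = 1565568.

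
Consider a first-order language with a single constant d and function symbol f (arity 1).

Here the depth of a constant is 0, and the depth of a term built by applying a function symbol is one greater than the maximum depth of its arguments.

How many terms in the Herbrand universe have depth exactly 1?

Let N_k = |{terms of depth ≤ k}|. Then N_0 = 1 and N_k = 1 + N_{k-1} for k ≥ 1 (one summand per function symbol, arity giving the exponent).
N_0 = 1
N_1 = 1 + 1 = 2
Terms of depth exactly 1: N_1 − N_0 = 2 − 1 = 1.

1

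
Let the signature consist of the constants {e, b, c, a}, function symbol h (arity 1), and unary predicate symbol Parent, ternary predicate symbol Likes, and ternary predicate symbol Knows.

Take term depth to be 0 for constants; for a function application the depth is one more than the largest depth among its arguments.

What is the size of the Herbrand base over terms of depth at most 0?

132

First count ground terms of depth ≤ 0.
Write N_k for the number of ground terms of depth ≤ k. A term of depth ≤ k is either a constant or a function symbol applied to arguments of depth ≤ k−1, so N_k = 4 + N_{k-1}.
N_0 = 4
Explicitly: e, b, c, a.
So |H| = 4.
For each predicate symbol, the number of ground atoms is |H| raised to its arity; summing:
  Parent: 4;  Likes: 4^3 = 64;  Knows: 4^3 = 64
Total ground atoms: 4 + 64 + 64 = 132.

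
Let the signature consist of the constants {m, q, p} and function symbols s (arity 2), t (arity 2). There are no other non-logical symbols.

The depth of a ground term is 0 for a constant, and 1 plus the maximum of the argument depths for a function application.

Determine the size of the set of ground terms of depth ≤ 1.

21

Let N_k count ground terms of depth at most k. Each non-constant term of depth ≤ k is some function symbol applied to depth-≤(k−1) arguments, giving N_k = 3 + N_{k-1}^2 + N_{k-1}^2.
N_0 = 3
N_1 = 3 + 3^2 + 3^2 = 21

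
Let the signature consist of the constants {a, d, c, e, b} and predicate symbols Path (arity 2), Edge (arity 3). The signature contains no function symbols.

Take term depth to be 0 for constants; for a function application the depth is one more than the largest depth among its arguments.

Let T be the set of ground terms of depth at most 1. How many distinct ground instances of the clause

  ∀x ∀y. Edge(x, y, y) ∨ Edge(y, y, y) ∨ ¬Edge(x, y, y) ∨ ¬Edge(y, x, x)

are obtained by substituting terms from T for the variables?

25

Ground terms of depth ≤ 1:
  With no function symbols every ground term is a constant, so there are exactly 5 ground terms at every depth bound.
  N_0 = 5
  N_1 = 5
  Explicitly: a, d, c, e, b.
So there are 5 ground terms available for substitution.
The body mentions every one of the 2 quantified variables; since ground terms form a free algebra, no two substitutions collapse to the same formula.
Number of ground instances = 5^2 = 25.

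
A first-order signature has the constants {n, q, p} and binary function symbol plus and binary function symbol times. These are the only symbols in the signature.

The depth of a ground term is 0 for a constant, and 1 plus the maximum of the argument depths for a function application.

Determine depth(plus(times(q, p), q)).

2

depth(times(q, p)) = 1 + max(0, 0) = 1
depth(plus(times(q, p), q)) = 1 + max(1, 0) = 2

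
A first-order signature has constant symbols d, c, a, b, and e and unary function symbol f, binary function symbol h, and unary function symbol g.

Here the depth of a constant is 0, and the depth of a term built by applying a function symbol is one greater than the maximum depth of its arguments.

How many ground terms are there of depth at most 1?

If N_k denotes the number of depth-≤k ground terms, the 5 constants give N_0 = 5, and each function symbol of arity r contributes N_{k-1}^r new terms at level k: N_k = 5 + N_{k-1} + N_{k-1}^2 + N_{k-1}.
N_0 = 5
N_1 = 5 + 5 + 5^2 + 5 = 40

40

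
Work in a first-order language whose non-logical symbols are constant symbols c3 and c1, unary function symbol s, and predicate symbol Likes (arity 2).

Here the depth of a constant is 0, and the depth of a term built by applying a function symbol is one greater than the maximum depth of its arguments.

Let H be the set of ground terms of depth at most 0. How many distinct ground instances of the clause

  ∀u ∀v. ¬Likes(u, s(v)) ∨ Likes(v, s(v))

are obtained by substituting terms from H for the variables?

Ground terms of depth ≤ 0:
  Let N_k = |{terms of depth ≤ k}|. Then N_0 = 2 and N_k = 2 + N_{k-1} for k ≥ 1 (one summand per function symbol, arity giving the exponent).
  N_0 = 2
  Explicitly: c3, c1.
So there are 2 ground terms available for substitution.
The body mentions every one of the 2 quantified variables; since ground terms form a free algebra, no two substitutions collapse to the same formula.
Number of ground instances = 2^2 = 4.

4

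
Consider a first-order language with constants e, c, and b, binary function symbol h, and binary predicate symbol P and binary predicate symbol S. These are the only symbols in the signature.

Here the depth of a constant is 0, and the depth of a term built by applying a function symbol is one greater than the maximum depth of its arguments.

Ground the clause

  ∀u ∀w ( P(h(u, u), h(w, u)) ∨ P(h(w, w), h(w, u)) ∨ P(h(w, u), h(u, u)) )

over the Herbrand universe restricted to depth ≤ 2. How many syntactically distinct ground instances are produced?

Ground terms of depth ≤ 2:
  Let N_k = |{terms of depth ≤ k}|. Then N_0 = 3 and N_k = 3 + N_{k-1}^2 for k ≥ 1 (one summand per function symbol, arity giving the exponent).
  N_0 = 3
  N_1 = 3 + 3^2 = 12
  N_2 = 3 + 12^2 = 147
So there are 147 ground terms available for substitution.
There are 2 variables to instantiate (u, w), each occurring in at least one literal, so different choices give different ground instances.
Number of ground instances = 147^2 = 21609.

21609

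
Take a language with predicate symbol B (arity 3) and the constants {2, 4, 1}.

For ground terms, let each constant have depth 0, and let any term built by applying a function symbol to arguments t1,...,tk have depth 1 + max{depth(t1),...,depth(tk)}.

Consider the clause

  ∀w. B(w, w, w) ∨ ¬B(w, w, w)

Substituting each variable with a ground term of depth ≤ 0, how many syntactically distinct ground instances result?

Ground terms of depth ≤ 0:
  With no function symbols every ground term is a constant, so there are exactly 3 ground terms at every depth bound.
  N_0 = 3
  Explicitly: 2, 4, 1.
So there are 3 ground terms available for substitution.
The variable w ranges independently over the available ground terms, and distinct assignments produce distinct instances.
Number of ground instances = 3.

3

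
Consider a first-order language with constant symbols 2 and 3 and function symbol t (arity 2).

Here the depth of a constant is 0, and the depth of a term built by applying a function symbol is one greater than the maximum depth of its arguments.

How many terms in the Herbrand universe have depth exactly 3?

1408

If N_k denotes the number of depth-≤k ground terms, the 2 constants give N_0 = 2, and each function symbol of arity r contributes N_{k-1}^r new terms at level k: N_k = 2 + N_{k-1}^2.
N_0 = 2
N_1 = 2 + 2^2 = 6
N_2 = 2 + 6^2 = 38
N_3 = 2 + 38^2 = 1446
Terms of depth exactly 3: N_3 − N_2 = 1446 − 38 = 1408.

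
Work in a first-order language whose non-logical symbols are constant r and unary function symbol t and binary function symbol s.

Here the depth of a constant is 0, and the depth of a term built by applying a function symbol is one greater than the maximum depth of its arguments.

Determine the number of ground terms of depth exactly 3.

170

Count level by level. With function symbols t/1, s/2, the terms of depth ≤ k are the 1 constant together with each function applied to depth-≤(k−1) tuples, so N_k = 1 + N_{k-1} + N_{k-1}^2.
N_0 = 1
N_1 = 1 + 1 + 1^2 = 3
N_2 = 1 + 3 + 3^2 = 13
N_3 = 1 + 13 + 13^2 = 183
Terms of depth exactly 3: N_3 − N_2 = 183 − 13 = 170.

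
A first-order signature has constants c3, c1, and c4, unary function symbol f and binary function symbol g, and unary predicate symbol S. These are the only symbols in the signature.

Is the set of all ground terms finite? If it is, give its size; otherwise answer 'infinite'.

infinite

The signature has at least one function symbol (f, arity 1) and at least one constant (c3).
Iterating f gives infinitely many distinct ground terms: c3, f(c3), f(f(c3)), ...
So the Herbrand universe is infinite.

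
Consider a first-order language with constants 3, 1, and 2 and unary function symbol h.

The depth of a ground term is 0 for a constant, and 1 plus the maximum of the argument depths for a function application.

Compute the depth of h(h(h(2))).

depth(h(2)) = 1 + depth(2) = 1 + 0 = 1
depth(h(h(2))) = 1 + depth(h(2)) = 1 + 1 = 2
depth(h(h(h(2)))) = 1 + depth(h(h(2))) = 1 + 2 = 3

3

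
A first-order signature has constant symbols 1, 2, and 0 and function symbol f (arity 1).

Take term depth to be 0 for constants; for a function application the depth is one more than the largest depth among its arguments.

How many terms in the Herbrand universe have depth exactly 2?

Let N_k = |{terms of depth ≤ k}|. Then N_0 = 3 and N_k = 3 + N_{k-1} for k ≥ 1 (one summand per function symbol, arity giving the exponent).
N_0 = 3
N_1 = 3 + 3 = 6
N_2 = 3 + 6 = 9
Terms of depth exactly 2: N_2 − N_1 = 9 − 6 = 3.

3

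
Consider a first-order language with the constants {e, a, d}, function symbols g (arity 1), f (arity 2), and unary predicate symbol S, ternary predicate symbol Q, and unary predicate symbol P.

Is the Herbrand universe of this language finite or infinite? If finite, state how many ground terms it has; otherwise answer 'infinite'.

The signature has at least one function symbol (g, arity 1) and at least one constant (e).
Iterating g gives infinitely many distinct ground terms: e, g(e), g(g(e)), ...
So the Herbrand universe is infinite.

infinite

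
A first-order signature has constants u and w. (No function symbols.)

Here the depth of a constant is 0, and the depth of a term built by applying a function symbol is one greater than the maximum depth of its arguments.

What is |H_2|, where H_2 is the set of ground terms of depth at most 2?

2

With no function symbols every ground term is a constant, so there are exactly 2 ground terms at every depth bound.
N_0 = 2
N_1 = 2
N_2 = 2
Explicitly: u, w.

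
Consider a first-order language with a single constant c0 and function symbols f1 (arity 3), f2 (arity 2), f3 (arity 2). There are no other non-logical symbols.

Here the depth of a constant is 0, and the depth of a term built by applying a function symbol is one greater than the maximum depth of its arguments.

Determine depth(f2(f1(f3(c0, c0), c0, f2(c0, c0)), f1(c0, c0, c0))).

depth(f3(c0, c0)) = 1 + max(0, 0) = 1
depth(f2(c0, c0)) = 1 + max(0, 0) = 1
depth(f1(f3(c0, c0), c0, f2(c0, c0))) = 1 + max(1, 0, 1) = 2
depth(f1(c0, c0, c0)) = 1 + max(0, 0, 0) = 1
depth(f2(f1(f3(c0, c0), c0, f2(c0, c0)), f1(c0, c0, c0))) = 1 + max(2, 1) = 3

3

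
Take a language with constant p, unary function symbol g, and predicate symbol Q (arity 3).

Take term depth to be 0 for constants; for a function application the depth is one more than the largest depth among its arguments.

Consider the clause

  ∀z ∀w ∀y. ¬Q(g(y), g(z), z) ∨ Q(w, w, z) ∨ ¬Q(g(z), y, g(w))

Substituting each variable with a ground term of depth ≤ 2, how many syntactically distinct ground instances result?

Ground terms of depth ≤ 2:
  Let N_k count ground terms of depth at most k. Each non-constant term of depth ≤ k is some function symbol applied to depth-≤(k−1) arguments, giving N_k = 1 + N_{k-1}.
  N_0 = 1
  N_1 = 1 + 1 = 2
  N_2 = 1 + 2 = 3
So there are 3 ground terms available for substitution.
The clause has 3 distinct variables (z, w, y), each appearing in the body. In the free term algebra distinct substitutions yield syntactically distinct ground instances.
Number of ground instances = 3^3 = 27.

27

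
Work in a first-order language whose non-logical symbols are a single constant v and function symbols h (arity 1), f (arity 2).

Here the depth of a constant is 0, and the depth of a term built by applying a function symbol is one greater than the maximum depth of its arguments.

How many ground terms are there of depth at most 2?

13

Let N_k count ground terms of depth at most k. Each non-constant term of depth ≤ k is some function symbol applied to depth-≤(k−1) arguments, giving N_k = 1 + N_{k-1} + N_{k-1}^2.
N_0 = 1
N_1 = 1 + 1 + 1^2 = 3
N_2 = 1 + 3 + 3^2 = 13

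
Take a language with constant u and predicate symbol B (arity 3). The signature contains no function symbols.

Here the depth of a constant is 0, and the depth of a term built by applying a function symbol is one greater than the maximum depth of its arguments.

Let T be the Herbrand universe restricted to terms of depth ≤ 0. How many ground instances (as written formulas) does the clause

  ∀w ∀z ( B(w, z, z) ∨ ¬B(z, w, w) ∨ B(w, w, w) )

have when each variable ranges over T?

Ground terms of depth ≤ 0:
  With no function symbols every ground term is a constant, so there is exactly 1 ground term at every depth bound.
  N_0 = 1
So there is exactly 1 ground term available for substitution.
Each of w, z ranges independently over the available ground terms, and distinct assignments produce distinct instances.
Number of ground instances = 1^2 = 1.

1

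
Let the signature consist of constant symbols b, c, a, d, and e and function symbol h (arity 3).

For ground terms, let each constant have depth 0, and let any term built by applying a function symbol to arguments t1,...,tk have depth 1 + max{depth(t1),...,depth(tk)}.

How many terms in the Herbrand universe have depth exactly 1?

Write N_k for the number of ground terms of depth ≤ k. A term of depth ≤ k is either a constant or a function symbol applied to arguments of depth ≤ k−1, so N_k = 5 + N_{k-1}^3.
N_0 = 5
N_1 = 5 + 5^3 = 130
Terms of depth exactly 1: N_1 − N_0 = 130 − 5 = 125.

125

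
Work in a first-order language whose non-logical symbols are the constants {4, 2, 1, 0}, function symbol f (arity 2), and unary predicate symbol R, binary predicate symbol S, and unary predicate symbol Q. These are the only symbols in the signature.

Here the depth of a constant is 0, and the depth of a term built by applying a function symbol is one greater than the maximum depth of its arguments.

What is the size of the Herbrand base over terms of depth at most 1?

440

First count ground terms of depth ≤ 1.
Write N_k for the number of ground terms of depth ≤ k. A term of depth ≤ k is either a constant or a function symbol applied to arguments of depth ≤ k−1, so N_k = 4 + N_{k-1}^2.
N_0 = 4
N_1 = 4 + 4^2 = 20
So |H| = 20.
A ground atom is a predicate applied to a tuple of terms from H, so the count is the sum over predicates of |H|^arity:
  R: 20;  S: 20^2 = 400;  Q: 20
Total ground atoms: 20 + 400 + 20 = 440.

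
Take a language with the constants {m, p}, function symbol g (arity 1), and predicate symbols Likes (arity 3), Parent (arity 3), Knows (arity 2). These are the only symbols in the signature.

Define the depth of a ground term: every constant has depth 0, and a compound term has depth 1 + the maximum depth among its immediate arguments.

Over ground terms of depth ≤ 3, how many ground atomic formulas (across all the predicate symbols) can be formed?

First count ground terms of depth ≤ 3.
Count level by level. With function symbols g/1, the terms of depth ≤ k are the 2 constants together with each function applied to depth-≤(k−1) tuples, so N_k = 2 + N_{k-1}.
N_0 = 2
N_1 = 2 + 2 = 4
N_2 = 2 + 4 = 6
N_3 = 2 + 6 = 8
Explicitly: m, p, g(m), g(p), g(g(m)), g(g(p)), g(g(g(m))), g(g(g(p))).
So |H| = 8.
Each predicate of arity r yields |H|^r ground atoms (one per choice of an r-tuple from H):
  Likes: 8^3 = 512;  Parent: 8^3 = 512;  Knows: 8^2 = 64
Total ground atoms: 512 + 512 + 64 = 1088.

1088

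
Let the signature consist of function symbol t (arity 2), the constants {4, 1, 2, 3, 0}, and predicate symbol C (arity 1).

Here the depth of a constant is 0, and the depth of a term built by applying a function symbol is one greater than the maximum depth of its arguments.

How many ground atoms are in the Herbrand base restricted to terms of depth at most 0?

First count ground terms of depth ≤ 0.
Let N_k = |{terms of depth ≤ k}|. Then N_0 = 5 and N_k = 5 + N_{k-1}^2 for k ≥ 1 (one summand per function symbol, arity giving the exponent).
N_0 = 5
So |H| = 5.
For each predicate symbol, the number of ground atoms is |H| raised to its arity; summing:
  C: 5
Total ground atoms: 5.

5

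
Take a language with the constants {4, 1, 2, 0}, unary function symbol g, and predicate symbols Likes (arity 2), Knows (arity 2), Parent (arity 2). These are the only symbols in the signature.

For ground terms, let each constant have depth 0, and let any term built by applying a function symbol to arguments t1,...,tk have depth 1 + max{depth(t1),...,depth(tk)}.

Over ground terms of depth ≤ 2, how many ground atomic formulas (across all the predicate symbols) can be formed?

432

First count ground terms of depth ≤ 2.
Let N_k = |{terms of depth ≤ k}|. Then N_0 = 4 and N_k = 4 + N_{k-1} for k ≥ 1 (one summand per function symbol, arity giving the exponent).
N_0 = 4
N_1 = 4 + 4 = 8
N_2 = 4 + 8 = 12
So |H| = 12.
Ground atoms are formed by filling each argument slot of a predicate with a term from H, so an r-ary predicate gives |H|^r atoms:
  Likes: 12^2 = 144;  Knows: 12^2 = 144;  Parent: 12^2 = 144
Total ground atoms: 144 + 144 + 144 = 432.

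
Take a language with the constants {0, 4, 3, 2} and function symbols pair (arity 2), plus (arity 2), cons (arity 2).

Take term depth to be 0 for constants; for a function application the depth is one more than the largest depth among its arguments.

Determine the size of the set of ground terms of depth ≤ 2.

Write N_k for the number of ground terms of depth ≤ k. A term of depth ≤ k is either a constant or a function symbol applied to arguments of depth ≤ k−1, so N_k = 4 + N_{k-1}^2 + N_{k-1}^2 + N_{k-1}^2.
N_0 = 4
N_1 = 4 + 4^2 + 4^2 + 4^2 = 52
N_2 = 4 + 52^2 + 52^2 + 52^2 = 8116

8116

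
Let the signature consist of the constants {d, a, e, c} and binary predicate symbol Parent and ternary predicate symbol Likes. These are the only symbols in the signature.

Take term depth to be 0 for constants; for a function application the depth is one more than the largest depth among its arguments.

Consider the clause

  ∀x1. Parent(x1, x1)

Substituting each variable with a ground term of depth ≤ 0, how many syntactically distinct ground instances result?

4

Ground terms of depth ≤ 0:
  With no function symbols every ground term is a constant, so there are exactly 4 ground terms at every depth bound.
  N_0 = 4
So there are 4 ground terms available for substitution.
The variable x1 ranges independently over the available ground terms, and distinct assignments produce distinct instances.
Number of ground instances = 4.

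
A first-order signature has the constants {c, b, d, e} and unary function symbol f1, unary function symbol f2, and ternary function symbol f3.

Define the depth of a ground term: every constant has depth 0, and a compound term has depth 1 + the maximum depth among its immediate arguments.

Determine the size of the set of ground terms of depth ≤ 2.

Write N_k for the number of ground terms of depth ≤ k. A term of depth ≤ k is either a constant or a function symbol applied to arguments of depth ≤ k−1, so N_k = 4 + N_{k-1} + N_{k-1} + N_{k-1}^3.
N_0 = 4
N_1 = 4 + 4 + 4 + 4^3 = 76
N_2 = 4 + 76 + 76 + 76^3 = 439132

439132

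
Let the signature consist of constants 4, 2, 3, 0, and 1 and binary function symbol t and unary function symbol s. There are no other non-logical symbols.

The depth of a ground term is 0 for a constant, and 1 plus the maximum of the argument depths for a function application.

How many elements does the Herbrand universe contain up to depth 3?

Write N_k for the number of ground terms of depth ≤ k. A term of depth ≤ k is either a constant or a function symbol applied to arguments of depth ≤ k−1, so N_k = 5 + N_{k-1}^2 + N_{k-1}.
N_0 = 5
N_1 = 5 + 5^2 + 5 = 35
N_2 = 5 + 35^2 + 35 = 1265
N_3 = 5 + 1265^2 + 1265 = 1601495

1601495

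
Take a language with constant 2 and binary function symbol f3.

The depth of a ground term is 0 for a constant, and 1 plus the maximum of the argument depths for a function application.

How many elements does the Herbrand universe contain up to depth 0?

1

Let N_k = |{terms of depth ≤ k}|. Then N_0 = 1 and N_k = 1 + N_{k-1}^2 for k ≥ 1 (one summand per function symbol, arity giving the exponent).
N_0 = 1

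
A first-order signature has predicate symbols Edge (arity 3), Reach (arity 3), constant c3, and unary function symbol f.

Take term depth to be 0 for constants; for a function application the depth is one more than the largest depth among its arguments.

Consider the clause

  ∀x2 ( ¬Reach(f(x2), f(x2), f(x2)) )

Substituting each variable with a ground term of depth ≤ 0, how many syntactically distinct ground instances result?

Ground terms of depth ≤ 0:
  If N_k denotes the number of depth-≤k ground terms, the 1 constant gives N_0 = 1, and each function symbol of arity r contributes N_{k-1}^r new terms at level k: N_k = 1 + N_{k-1}.
  N_0 = 1
  Explicitly: c3.
So there is exactly 1 ground term available for substitution.
There is 1 variable to instantiate (x2),  occurring in at least one literal, so different choices give different ground instances.
Number of ground instances = 1.

1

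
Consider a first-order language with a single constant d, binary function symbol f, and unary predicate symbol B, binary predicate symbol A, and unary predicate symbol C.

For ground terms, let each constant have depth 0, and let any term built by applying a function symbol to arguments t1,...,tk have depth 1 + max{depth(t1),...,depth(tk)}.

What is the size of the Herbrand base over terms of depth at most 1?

8

First count ground terms of depth ≤ 1.
Let N_k count ground terms of depth at most k. Each non-constant term of depth ≤ k is some function symbol applied to depth-≤(k−1) arguments, giving N_k = 1 + N_{k-1}^2.
N_0 = 1
N_1 = 1 + 1^2 = 2
Explicitly: d, f(d, d).
So |H| = 2.
For each predicate symbol, the number of ground atoms is |H| raised to its arity; summing:
  B: 2;  A: 2^2 = 4;  C: 2
Total ground atoms: 2 + 4 + 2 = 8.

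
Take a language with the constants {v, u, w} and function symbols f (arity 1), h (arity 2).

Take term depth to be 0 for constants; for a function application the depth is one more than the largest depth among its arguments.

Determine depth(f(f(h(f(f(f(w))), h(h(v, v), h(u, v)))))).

depth(f(w)) = 1 + depth(w) = 1 + 0 = 1
depth(f(f(w))) = 1 + depth(f(w)) = 1 + 1 = 2
depth(f(f(f(w)))) = 1 + depth(f(f(w))) = 1 + 2 = 3
depth(h(v, v)) = 1 + max(0, 0) = 1
depth(h(u, v)) = 1 + max(0, 0) = 1
depth(h(h(v, v), h(u, v))) = 1 + max(1, 1) = 2
depth(h(f(f(f(w))), h(h(v, v), h(u, v)))) = 1 + max(3, 2) = 4
depth(f(h(f(f(f(w))), h(h(v, v), h(u, v))))) = 1 + depth(h(f(f(f(w))), h(h(v, v), h(u, v)))) = 1 + 4 = 5
depth(f(f(h(f(f(f(w))), h(h(v, v), h(u, v)))))) = 1 + depth(f(h(f(f(f(w))), h(h(v, v), h(u, v))))) = 1 + 5 = 6

6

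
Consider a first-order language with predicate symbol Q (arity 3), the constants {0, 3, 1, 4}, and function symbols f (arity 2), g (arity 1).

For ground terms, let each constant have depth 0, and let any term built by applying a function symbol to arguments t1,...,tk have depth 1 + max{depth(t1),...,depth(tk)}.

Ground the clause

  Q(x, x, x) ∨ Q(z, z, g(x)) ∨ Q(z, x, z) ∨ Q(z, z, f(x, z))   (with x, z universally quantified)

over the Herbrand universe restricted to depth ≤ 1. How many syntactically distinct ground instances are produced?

Ground terms of depth ≤ 1:
  Let N_k = |{terms of depth ≤ k}|. Then N_0 = 4 and N_k = 4 + N_{k-1}^2 + N_{k-1} for k ≥ 1 (one summand per function symbol, arity giving the exponent).
  N_0 = 4
  N_1 = 4 + 4^2 + 4 = 24
So there are 24 ground terms available for substitution.
The body mentions every one of the 2 quantified variables; since ground terms form a free algebra, no two substitutions collapse to the same formula.
Number of ground instances = 24^2 = 576.

576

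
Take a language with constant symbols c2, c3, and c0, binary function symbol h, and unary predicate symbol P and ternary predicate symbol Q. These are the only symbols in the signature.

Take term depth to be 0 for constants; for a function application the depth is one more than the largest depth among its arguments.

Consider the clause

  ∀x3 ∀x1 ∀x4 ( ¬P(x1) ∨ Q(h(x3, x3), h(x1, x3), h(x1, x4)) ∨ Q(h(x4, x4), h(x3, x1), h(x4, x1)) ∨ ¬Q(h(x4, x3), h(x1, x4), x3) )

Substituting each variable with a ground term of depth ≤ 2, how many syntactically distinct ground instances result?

3176523

Ground terms of depth ≤ 2:
  Write N_k for the number of ground terms of depth ≤ k. A term of depth ≤ k is either a constant or a function symbol applied to arguments of depth ≤ k−1, so N_k = 3 + N_{k-1}^2.
  N_0 = 3
  N_1 = 3 + 3^2 = 12
  N_2 = 3 + 12^2 = 147
So there are 147 ground terms available for substitution.
There are 3 variables to instantiate (x3, x1, x4), each occurring in at least one literal, so different choices give different ground instances.
Number of ground instances = 147^3 = 3176523.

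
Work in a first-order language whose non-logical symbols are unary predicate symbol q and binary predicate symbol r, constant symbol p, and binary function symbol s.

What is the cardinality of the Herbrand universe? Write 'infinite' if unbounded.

The signature has at least one function symbol (s, arity 2) and at least one constant (p).
Iterating s gives infinitely many distinct ground terms: p, s(p, p), s(s(p, p), s(p, p)), ...
So the Herbrand universe is infinite.

infinite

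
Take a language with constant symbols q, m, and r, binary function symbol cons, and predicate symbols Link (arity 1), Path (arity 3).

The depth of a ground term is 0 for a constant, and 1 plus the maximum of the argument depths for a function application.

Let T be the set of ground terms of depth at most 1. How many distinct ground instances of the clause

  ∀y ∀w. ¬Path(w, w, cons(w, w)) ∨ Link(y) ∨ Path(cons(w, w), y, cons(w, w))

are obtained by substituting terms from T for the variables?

144

Ground terms of depth ≤ 1:
  Let N_k count ground terms of depth at most k. Each non-constant term of depth ≤ k is some function symbol applied to depth-≤(k−1) arguments, giving N_k = 3 + N_{k-1}^2.
  N_0 = 3
  N_1 = 3 + 3^2 = 12
  Explicitly: q, m, r, cons(q, q), cons(q, m), cons(q, r), cons(m, q), cons(m, m), cons(m, r), cons(r, q), cons(r, m), cons(r, r).
So there are 12 ground terms available for substitution.
The clause has 2 distinct variables (y, w), each appearing in the body. In the free term algebra distinct substitutions yield syntactically distinct ground instances.
Number of ground instances = 12^2 = 144.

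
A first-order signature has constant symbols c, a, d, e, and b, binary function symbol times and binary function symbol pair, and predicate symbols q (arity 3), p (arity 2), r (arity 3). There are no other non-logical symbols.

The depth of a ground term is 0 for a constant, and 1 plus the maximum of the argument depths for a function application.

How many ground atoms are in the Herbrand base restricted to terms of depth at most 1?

335775

First count ground terms of depth ≤ 1.
If N_k denotes the number of depth-≤k ground terms, the 5 constants give N_0 = 5, and each function symbol of arity r contributes N_{k-1}^r new terms at level k: N_k = 5 + N_{k-1}^2 + N_{k-1}^2.
N_0 = 5
N_1 = 5 + 5^2 + 5^2 = 55
So |H| = 55.
For each predicate symbol, the number of ground atoms is |H| raised to its arity; summing:
  q: 55^3 = 166375;  p: 55^2 = 3025;  r: 55^3 = 166375
Total ground atoms: 166375 + 3025 + 166375 = 335775.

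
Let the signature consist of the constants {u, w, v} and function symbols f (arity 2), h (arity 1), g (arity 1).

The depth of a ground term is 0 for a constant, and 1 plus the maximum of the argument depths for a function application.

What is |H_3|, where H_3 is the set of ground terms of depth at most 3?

Write N_k for the number of ground terms of depth ≤ k. A term of depth ≤ k is either a constant or a function symbol applied to arguments of depth ≤ k−1, so N_k = 3 + N_{k-1}^2 + N_{k-1} + N_{k-1}.
N_0 = 3
N_1 = 3 + 3^2 + 3 + 3 = 18
N_2 = 3 + 18^2 + 18 + 18 = 363
N_3 = 3 + 363^2 + 363 + 363 = 132498

132498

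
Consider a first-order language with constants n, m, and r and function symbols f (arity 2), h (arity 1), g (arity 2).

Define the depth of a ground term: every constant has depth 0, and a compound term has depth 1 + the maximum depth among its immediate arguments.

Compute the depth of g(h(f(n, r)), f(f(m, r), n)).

3

depth(f(n, r)) = 1 + max(0, 0) = 1
depth(h(f(n, r))) = 1 + depth(f(n, r)) = 1 + 1 = 2
depth(f(m, r)) = 1 + max(0, 0) = 1
depth(f(f(m, r), n)) = 1 + max(1, 0) = 2
depth(g(h(f(n, r)), f(f(m, r), n))) = 1 + max(2, 2) = 3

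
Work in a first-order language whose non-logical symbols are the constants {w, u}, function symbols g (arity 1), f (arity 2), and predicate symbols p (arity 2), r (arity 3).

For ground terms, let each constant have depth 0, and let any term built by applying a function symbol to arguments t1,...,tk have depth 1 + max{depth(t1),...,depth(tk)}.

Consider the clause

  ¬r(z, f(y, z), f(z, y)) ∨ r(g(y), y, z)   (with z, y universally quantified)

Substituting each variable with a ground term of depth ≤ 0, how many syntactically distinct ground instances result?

4

Ground terms of depth ≤ 0:
  Write N_k for the number of ground terms of depth ≤ k. A term of depth ≤ k is either a constant or a function symbol applied to arguments of depth ≤ k−1, so N_k = 2 + N_{k-1} + N_{k-1}^2.
  N_0 = 2
So there are 2 ground terms available for substitution.
The body mentions every one of the 2 quantified variables; since ground terms form a free algebra, no two substitutions collapse to the same formula.
Number of ground instances = 2^2 = 4.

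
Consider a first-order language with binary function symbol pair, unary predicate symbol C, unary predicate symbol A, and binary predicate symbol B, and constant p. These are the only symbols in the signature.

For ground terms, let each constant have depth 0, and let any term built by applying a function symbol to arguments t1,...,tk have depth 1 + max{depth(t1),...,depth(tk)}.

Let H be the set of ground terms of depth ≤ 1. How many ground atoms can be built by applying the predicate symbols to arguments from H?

First count ground terms of depth ≤ 1.
Let N_k count ground terms of depth at most k. Each non-constant term of depth ≤ k is some function symbol applied to depth-≤(k−1) arguments, giving N_k = 1 + N_{k-1}^2.
N_0 = 1
N_1 = 1 + 1^2 = 2
So |H| = 2.
For each predicate symbol, the number of ground atoms is |H| raised to its arity; summing:
  C: 2;  A: 2;  B: 2^2 = 4
Total ground atoms: 2 + 2 + 4 = 8.

8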